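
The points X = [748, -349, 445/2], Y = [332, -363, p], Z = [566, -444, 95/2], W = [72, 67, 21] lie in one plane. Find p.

Normal to plane XZW: n = (183885/2, 81627, -139932); plane equation n·P = 9150297.
Requiring n·Y = 9150297: (-139932)p + (894309) = 9150297.
So p = -59.

-59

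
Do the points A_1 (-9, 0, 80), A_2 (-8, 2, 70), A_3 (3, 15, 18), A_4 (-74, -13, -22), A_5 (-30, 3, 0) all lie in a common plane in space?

The plane through A_1, A_2, A_3 has normal n = A_1A_2 × A_1A_3 = (26, -58, -9) and equation n·P = -954.
Checking the remaining points: n·A_4 = -972, n·A_5 = -954.
Since n·A_4 = -972 ≠ -954, A_4 is off the plane and the points are not all coplanar.

No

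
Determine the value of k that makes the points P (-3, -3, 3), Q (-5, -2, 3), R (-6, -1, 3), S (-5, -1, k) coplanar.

3

The points are coplanar iff PQ · (PR × PS) = 0.
Expanding, this is linear in k: (-1)k + (3) = 0.
So k = 3.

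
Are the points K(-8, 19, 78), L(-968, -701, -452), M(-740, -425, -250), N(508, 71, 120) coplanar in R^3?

A normal to the plane through K, L, M is n = KL × KM = (840, 73080, -100800).
The plane has equation n·P = -6480600. For N: n·N = -6480600.
Equal, so N lies in the plane and all four are coplanar.

Yes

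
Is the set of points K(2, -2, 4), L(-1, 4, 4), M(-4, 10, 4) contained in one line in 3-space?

Yes

KL = (-3, 6, 0), KM = (-6, 12, 0).
Each component of KM is 2 times the corresponding component of KL, so KM = 2·KL and the points are collinear.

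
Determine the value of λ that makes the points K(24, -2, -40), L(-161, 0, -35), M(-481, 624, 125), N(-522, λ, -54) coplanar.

-114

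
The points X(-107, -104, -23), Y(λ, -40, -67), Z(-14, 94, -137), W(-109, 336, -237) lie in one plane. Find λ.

Coplanarity ⇔ det[XY; XZ; XW] = 0.
Expanding, this is linear in λ: (7788)λ + (303732) = 0.
So λ = -39.

-39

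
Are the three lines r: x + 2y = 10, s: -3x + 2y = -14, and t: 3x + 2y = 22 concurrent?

Yes

Intersecting r and s: solving the 2×2 system gives (x, y) = (6, 2).
Substitute into t: (3)(6) + (2)(2) = 22.
This equals 22, so (6, 2) lies on all three lines and they are concurrent.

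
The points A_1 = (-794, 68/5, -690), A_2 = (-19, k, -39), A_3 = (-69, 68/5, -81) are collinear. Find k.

Collinearity requires A_1A_2 × A_1A_3 = 0; each component is linear in k.
The x-component gives (609)k + (-41412/5) = 0, so k = 68/5.
The remaining components then also vanish.

68/5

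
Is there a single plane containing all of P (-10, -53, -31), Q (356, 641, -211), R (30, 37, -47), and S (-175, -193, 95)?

A normal to the plane through P, Q, R is n = PQ × PR = (5096, -1344, 5180).
The plane has equation n·X = -140308. For S: n·S = -140308.
Equal, so S lies in the plane and all four are coplanar.

Yes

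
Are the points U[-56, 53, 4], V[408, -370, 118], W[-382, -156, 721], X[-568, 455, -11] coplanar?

With U as base: UV = (464, -423, 114), UW = (-326, -209, 717), UX = (-512, 402, -15).
UW × UX = (-285099, -371994, -238060).
UV · (UW × UX) = -2071314.
Since -2071314 ≠ 0, the four points are not coplanar.

No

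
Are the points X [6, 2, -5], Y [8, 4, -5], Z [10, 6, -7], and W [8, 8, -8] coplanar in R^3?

No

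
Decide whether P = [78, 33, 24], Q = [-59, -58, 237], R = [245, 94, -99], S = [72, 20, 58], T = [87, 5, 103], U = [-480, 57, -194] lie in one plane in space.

No

The plane through P, Q, R has normal n = PQ × PR = (-1800, 18720, 6840) and equation n·X = 641520.
Checking the remaining points: n·S = 641520, n·T = 641520, n·U = 604080.
Since n·U = 604080 ≠ 641520, U is off the plane and the points are not all coplanar.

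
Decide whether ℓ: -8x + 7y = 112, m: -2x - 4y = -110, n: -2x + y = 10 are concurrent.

The three lines meet at one point iff the augmented coefficient matrix [aᵢ bᵢ cᵢ] has rank < 3, i.e. its determinant vanishes.
Here the determinant is 0.
It vanishes, so the lines are concurrent at (7, 24).

Yes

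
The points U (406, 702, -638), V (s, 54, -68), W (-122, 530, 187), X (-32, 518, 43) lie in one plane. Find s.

14

Coplanarity ⇔ det[UV; UW; UX] = 0.
Expanding, this is linear in s: (34668)s + (-485352) = 0.
So s = 14.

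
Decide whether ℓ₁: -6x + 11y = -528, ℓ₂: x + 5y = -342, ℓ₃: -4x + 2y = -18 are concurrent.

No

Intersecting ℓ₁ and ℓ₂: solving the 2×2 system gives (x, y) = (-1122/41, -2580/41).
Substitute into ℓ₃: (-4)(-1122/41) + (2)(-2580/41) = -672/41.
But ℓ₃ requires -18 ≠ -672/41, so the three lines have no common point.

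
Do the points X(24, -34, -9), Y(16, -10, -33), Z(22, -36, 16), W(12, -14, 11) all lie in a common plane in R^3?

The four points are coplanar iff the 3×3 determinant with rows XY, XZ, XW is zero.
Rows: (-8, 24, -24), (-2, -2, 25), (-12, 20, 20).
Expanding along the first row: (-8)(-540) − (24)(260) + (-24)(-64) = -384.
Nonzero ⇒ not coplanar.

No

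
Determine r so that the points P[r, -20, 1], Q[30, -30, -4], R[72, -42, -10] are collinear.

-5

Collinearity requires PQ × PR = 0; each component is linear in r.
The y-component gives (-6)r + (-30) = 0, so r = -5.
The remaining components then also vanish.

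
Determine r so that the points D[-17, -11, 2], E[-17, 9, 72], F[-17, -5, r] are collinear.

Direction DE = (0, 20, 70). From the y-coordinate of F, the parameter along the line is τ = (-5 − (-11))/20 = 3/10.
Then r = 2 + 3/10·(70) = 23.

23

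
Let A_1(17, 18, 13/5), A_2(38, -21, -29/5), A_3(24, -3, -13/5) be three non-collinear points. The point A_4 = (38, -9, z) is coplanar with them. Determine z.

-11/5

Coplanarity requires A_1A_2 · (A_1A_3 × A_1A_4) = 0.
A_1A_2 = (21, -39, -42/5), A_1A_3 = (7, -21, -26/5); the triple product is linear in z with coefficient -168 and constant term -1848/5.
Setting it to zero: z = -11/5.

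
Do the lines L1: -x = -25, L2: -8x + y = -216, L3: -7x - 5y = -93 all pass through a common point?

No

The three lines meet at one point iff the augmented coefficient matrix [aᵢ bᵢ cᵢ] has rank < 3, i.e. its determinant vanishes.
Here the determinant is -2.
Nonzero, so no common point exists.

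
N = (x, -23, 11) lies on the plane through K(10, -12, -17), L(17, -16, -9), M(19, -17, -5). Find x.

30

The plane through K, L, M has equation −8x − 12y + 1z = 47.
Substituting N: (-8)x + (287) = 47, so x = 30.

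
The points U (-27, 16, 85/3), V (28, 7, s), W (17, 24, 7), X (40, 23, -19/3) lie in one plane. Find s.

Normal to plane UWX: n = (-128, 96, -228); plane equation n·P = -1468.
Requiring n·V = -1468: (-228)s + (-2912) = -1468.
So s = -19/3.

-19/3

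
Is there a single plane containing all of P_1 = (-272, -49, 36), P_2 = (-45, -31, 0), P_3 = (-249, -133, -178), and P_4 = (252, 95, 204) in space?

With P_1 as base: P_1P_2 = (227, 18, -36), P_1P_3 = (23, -84, -214), P_1P_4 = (524, 144, 168).
P_1P_3 × P_1P_4 = (16704, -116000, 47328).
P_1P_2 · (P_1P_3 × P_1P_4) = 0.
The scalar triple product vanishes, so the four points are coplanar.

Yes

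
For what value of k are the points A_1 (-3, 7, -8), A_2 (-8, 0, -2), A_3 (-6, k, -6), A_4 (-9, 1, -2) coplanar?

6

Normal to plane A_1A_2A_4: n = (-6, -6, -12); plane equation n·P = 72.
Requiring n·A_3 = 72: (-6)k + (108) = 72.
So k = 6.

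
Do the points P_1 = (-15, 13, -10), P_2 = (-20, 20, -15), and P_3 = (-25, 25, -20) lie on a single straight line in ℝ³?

P_1P_2 = (-5, 7, -5), P_1P_3 = (-10, 12, -10).
Comparing components 2 and 3: (7)(-10) − (-5)(12) = -10 ≠ 0, so P_1P_2 and P_1P_3 are not parallel and the points are not collinear.

No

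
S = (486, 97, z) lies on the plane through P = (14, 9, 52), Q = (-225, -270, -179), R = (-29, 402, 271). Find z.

236

Coplanarity requires PQ · (PR × PS) = 0.
PQ = (-239, -279, -231), PR = (-43, 393, 219); the triple product is linear in z with coefficient -105924 and constant term 24998064.
Setting it to zero: z = 236.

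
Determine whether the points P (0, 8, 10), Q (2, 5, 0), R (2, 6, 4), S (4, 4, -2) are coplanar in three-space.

The four points are coplanar iff the 3×3 determinant with rows PQ, PR, PS is zero.
Rows: (2, -3, -10), (2, -2, -6), (4, -4, -12).
Expanding along the first row: (2)(0) − (-3)(0) + (-10)(0) = 0.
Zero determinant ⇒ coplanar.

Yes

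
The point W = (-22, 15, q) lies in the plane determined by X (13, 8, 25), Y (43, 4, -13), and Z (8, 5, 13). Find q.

The plane through X, Y, Z has equation −66x + 550y − 110z = 792.
Substituting W: (-110)q + (9702) = 792, so q = 81.

81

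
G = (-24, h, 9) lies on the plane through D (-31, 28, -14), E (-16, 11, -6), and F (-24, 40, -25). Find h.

The plane through D, E, F has equation 91x + 221y + 299z = -819.
Substituting G: (221)h + (507) = -819, so h = -6.

-6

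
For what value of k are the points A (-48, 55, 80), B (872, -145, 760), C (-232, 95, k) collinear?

-56

Direction AB = (920, -200, 680). From the x-coordinate of C, the parameter along the line is τ = (-232 − (-48))/920 = -1/5.
Then k = 80 + (-1/5)·(680) = -56.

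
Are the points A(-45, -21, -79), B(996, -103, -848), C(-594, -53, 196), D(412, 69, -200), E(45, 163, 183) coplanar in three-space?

No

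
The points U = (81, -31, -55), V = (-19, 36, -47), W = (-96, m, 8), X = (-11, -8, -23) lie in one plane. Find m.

11

The points are coplanar iff UV · (UW × UX) = 0.
Expanding, this is linear in m: (-2464)m + (27104) = 0.
So m = 11.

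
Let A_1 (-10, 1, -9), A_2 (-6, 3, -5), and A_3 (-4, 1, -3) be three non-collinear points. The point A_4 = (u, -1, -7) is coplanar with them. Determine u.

-8

The plane through A_1, A_2, A_3 has equation 12x − 12z = -12.
Substituting A_4: (12)u + (84) = -12, so u = -8.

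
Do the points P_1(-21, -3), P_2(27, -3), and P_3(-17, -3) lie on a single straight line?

Yes

P_1P_2 = (48, 0), P_1P_3 = (4, 0).
Checking proportionality: P_1P_3 = 1/12·P_1P_2, so the vectors are parallel and the points are collinear.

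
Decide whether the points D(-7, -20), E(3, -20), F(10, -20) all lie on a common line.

DE = (10, 0), DF = (17, 0).
Checking proportionality: DF = 17/10·DE, so the vectors are parallel and the points are collinear.

Yes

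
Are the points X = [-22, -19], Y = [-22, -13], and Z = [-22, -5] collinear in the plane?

XY = (0, 6), XZ = (0, 14).
det[XY; XZ] = (0)(14) − (6)(0) = 0.
The determinant is zero, so the points are collinear.

Yes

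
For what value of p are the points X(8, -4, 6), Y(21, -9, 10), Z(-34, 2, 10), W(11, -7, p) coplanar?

10

The points are coplanar iff XY · (XZ × XW) = 0.
Expanding, this is linear in p: (-132)p + (1320) = 0.
So p = 10.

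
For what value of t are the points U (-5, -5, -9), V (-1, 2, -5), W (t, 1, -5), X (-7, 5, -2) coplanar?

-5

Normal to plane UVX: n = (9, -36, 54); plane equation n·P = -351.
Requiring n·W = -351: (9)t + (-306) = -351.
So t = -5.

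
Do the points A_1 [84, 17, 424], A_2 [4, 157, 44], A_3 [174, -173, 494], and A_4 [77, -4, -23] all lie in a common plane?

No

The four points are coplanar iff the 3×3 determinant with rows A_1A_2, A_1A_3, A_1A_4 is zero.
Rows: (-80, 140, -380), (90, -190, 70), (-7, -21, -447).
Expanding along the first row: (-80)(86400) − (140)(-39740) + (-380)(-3220) = -124800.
Nonzero ⇒ not coplanar.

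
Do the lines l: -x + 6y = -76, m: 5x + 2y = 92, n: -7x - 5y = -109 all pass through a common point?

Lines aᵢx + bᵢy = cᵢ with pairwise distinct directions are concurrent exactly when det[aᵢ bᵢ cᵢ] = 0.
Here the determinant is 0.
It vanishes, so the lines are concurrent at (22, -9).

Yes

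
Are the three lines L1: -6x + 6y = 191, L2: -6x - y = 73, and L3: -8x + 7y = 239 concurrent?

The three lines meet at one point iff the augmented coefficient matrix [aᵢ bᵢ cᵢ] has rank < 3, i.e. its determinant vanishes.
Here the determinant is 50.
Nonzero, so no common point exists.

No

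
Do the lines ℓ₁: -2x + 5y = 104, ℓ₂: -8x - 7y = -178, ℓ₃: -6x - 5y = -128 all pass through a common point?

The three lines meet at one point iff the augmented coefficient matrix [aᵢ bᵢ cᵢ] has rank < 3, i.e. its determinant vanishes.
Here the determinant is 0.
It vanishes, so the lines are concurrent at (3, 22).

Yes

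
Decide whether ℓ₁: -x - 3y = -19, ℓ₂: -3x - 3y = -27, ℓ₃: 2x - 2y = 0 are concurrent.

Intersecting ℓ₁ and ℓ₂: solving the 2×2 system gives (x, y) = (4, 5).
Substitute into ℓ₃: (2)(4) + (-2)(5) = -2.
But ℓ₃ requires 0 ≠ -2, so the three lines have no common point.

No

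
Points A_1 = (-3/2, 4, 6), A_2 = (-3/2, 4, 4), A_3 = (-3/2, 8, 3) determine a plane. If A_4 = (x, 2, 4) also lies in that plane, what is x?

-3/2

The plane through A_1, A_2, A_3 has equation 8x = -12.
Substituting A_4: (8)x + (0) = -12, so x = -3/2.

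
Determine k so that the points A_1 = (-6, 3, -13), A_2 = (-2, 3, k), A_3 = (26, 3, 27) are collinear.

Direction A_1A_3 = (32, 0, 40). From the x-coordinate of A_2, the parameter along the line is τ = (-2 − (-6))/32 = 1/8.
Then k = (-13) + 1/8·(40) = -8.

-8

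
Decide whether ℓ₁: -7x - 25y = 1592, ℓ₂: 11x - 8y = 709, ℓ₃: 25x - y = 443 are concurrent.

No

Lines aᵢx + bᵢy = cᵢ with pairwise distinct directions are concurrent exactly when det[aᵢ bᵢ cᵢ] = 0.
Here the determinant is -567.
Nonzero, so no common point exists.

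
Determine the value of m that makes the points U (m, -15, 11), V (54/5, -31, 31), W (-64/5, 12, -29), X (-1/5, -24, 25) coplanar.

The points are coplanar iff UV · (UW × UX) = 0.
Expanding, this is linear in m: (-162)m + (-1944/5) = 0.
So m = -12/5.

-12/5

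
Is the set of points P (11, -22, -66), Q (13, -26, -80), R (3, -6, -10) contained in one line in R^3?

PQ = (2, -4, -14), PR = (-8, 16, 56).
Each component of PR is -4 times the corresponding component of PQ, so PR = -4·PQ and the points are collinear.

Yes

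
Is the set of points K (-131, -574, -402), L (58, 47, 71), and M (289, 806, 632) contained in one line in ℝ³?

KL = (189, 621, 473), KM = (420, 1380, 1034).
Comparing components 2 and 3: (621)(1034) − (473)(1380) = -10626 ≠ 0, so KL and KM are not parallel and the points are not collinear.

No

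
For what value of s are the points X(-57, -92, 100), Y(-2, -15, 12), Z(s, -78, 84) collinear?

-47

Collinearity requires XY × XZ = 0; each component is linear in s.
The y-component gives (-88)s + (-4136) = 0, so s = -47.
The remaining components then also vanish.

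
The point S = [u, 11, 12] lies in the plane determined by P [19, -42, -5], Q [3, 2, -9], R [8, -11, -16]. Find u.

-1

A normal to the plane is n = PQ × PR = (-360, -132, -12).
S lies in the plane iff n · PS = 0.
This gives (-360)u + (-360) = 0, so u = -1.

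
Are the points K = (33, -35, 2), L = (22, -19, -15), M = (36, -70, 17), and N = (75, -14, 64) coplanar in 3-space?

A normal to the plane through K, L, M is n = KL × KM = (-355, 114, 337).
The plane has equation n·P = -15031. For N: n·N = -6653.
-6653 ≠ -15031, so N is off the plane.

No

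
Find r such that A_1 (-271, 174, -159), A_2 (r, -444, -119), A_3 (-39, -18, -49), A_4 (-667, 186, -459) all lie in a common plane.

67

Normal to plane A_1A_3A_4: n = (56280, 26040, -73248); plane equation n·P = 925512.
Requiring n·A_2 = 925512: (56280)r + (-2845248) = 925512.
So r = 67.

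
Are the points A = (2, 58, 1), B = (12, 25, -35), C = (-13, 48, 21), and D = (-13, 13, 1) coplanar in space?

With A as base: AB = (10, -33, -36), AC = (-15, -10, 20), AD = (-15, -45, 0).
AC × AD = (900, -300, 525).
AB · (AC × AD) = 0.
The scalar triple product vanishes, so the four points are coplanar.

Yes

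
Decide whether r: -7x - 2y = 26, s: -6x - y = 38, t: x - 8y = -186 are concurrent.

Yes

Intersecting r and s: solving the 2×2 system gives (x, y) = (-10, 22).
Substitute into t: (1)(-10) + (-8)(22) = -186.
This equals -186, so (-10, 22) lies on all three lines and they are concurrent.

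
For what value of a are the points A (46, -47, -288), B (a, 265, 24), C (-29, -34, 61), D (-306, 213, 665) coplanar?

Normal to plane ACD: n = (-78351, -51373, -14924); plane equation n·P = 3108497.
Requiring n·B = 3108497: (-78351)a + (-13972021) = 3108497.
So a = -218.

-218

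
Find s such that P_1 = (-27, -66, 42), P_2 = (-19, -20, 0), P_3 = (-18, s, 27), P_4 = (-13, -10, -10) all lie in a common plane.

-51

The points are coplanar iff P_1P_2 · (P_1P_3 × P_1P_4) = 0.
Expanding, this is linear in s: (172)s + (8772) = 0.
So s = -51.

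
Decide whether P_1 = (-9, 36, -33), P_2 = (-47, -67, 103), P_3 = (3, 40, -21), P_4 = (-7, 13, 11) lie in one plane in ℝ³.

No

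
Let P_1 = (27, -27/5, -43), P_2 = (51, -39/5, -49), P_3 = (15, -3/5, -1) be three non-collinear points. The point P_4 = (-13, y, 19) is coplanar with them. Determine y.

17/5

Coplanarity requires P_1P_2 · (P_1P_3 × P_1P_4) = 0.
P_1P_2 = (24, -12/5, -6), P_1P_3 = (-12, 24/5, 42); the triple product is linear in y with coefficient -936 and constant term 15912/5.
Setting it to zero: y = 17/5.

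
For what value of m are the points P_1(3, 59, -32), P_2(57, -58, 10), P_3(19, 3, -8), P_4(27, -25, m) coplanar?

Normal to plane P_1P_2P_3: n = (-456, -624, -1152); plane equation n·P = -1320.
Requiring n·P_4 = -1320: (-1152)m + (3288) = -1320.
So m = 4.

4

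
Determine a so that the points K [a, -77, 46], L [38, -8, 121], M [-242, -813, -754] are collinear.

14

Direction LM = (-280, -805, -875). From the y-coordinate of K, the parameter along the line is τ = (-77 − (-8))/(-805) = 3/35.
Then a = 38 + 3/35·(-280) = 14.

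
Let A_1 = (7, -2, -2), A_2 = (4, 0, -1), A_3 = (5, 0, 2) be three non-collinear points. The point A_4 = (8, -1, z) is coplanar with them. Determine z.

6

The plane through A_1, A_2, A_3 has equation 6x + 10y − 2z = 26.
Substituting A_4: (-2)z + (38) = 26, so z = 6.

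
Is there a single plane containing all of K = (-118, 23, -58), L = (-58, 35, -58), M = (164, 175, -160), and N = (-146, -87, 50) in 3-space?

A normal to the plane through K, L, M is n = KL × KM = (-1224, 6120, 5736).
The plane has equation n·P = -47496. For N: n·N = -66936.
-66936 ≠ -47496, so N is off the plane.

No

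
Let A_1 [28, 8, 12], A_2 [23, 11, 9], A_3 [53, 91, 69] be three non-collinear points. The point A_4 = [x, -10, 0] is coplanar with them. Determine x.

A normal to the plane is n = A_1A_2 × A_1A_3 = (420, 210, -490).
A_4 lies in the plane iff n · A_1A_4 = 0.
This gives (420)x + (-9660) = 0, so x = 23.

23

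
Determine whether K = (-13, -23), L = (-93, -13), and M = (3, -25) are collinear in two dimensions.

KL = (-80, 10), KM = (16, -2).
Checking proportionality: KM = -1/5·KL, so the vectors are parallel and the points are collinear.

Yes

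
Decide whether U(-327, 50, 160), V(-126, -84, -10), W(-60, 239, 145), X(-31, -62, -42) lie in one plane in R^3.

No

With U as base: UV = (201, -134, -170), UW = (267, 189, -15), UX = (296, -112, -202).
UW × UX = (-39858, 49494, -85848).
UV · (UW × UX) = -49494.
Since -49494 ≠ 0, the four points are not coplanar.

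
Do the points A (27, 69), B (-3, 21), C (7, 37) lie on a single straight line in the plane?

Yes

AB = (-30, -48), AC = (-20, -32).
Twice the signed area of △ABC is (-30)(-32) − (-48)(-20) = 0.
The triangle is degenerate (zero area), so the points are collinear.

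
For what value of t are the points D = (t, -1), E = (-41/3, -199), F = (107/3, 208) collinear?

The three points are collinear iff det[DE; DF] = 0.
This determinant is linear in t: (-407)t + (12617/3) = 0, so t = 31/3.

31/3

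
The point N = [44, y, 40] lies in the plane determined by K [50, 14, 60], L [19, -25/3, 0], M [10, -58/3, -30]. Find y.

20/3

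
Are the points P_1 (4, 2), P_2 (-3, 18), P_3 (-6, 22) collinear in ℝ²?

No

P_1P_2 = (-7, 16), P_1P_3 = (-10, 20).
det[P_1P_2; P_1P_3] = (-7)(20) − (16)(-10) = 20.
The determinant is nonzero, so they are not collinear.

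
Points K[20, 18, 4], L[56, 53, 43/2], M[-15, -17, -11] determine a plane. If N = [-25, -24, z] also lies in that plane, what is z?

-43/2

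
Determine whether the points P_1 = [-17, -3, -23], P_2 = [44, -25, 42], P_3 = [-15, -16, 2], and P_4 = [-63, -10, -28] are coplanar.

No

With P_1 as base: P_1P_2 = (61, -22, 65), P_1P_3 = (2, -13, 25), P_1P_4 = (-46, -7, -5).
P_1P_3 × P_1P_4 = (240, -1140, -612).
P_1P_2 · (P_1P_3 × P_1P_4) = -60.
Since -60 ≠ 0, the four points are not coplanar.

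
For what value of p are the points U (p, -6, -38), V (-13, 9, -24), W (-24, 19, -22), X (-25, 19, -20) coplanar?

Coplanarity ⇔ det[UV; UW; UX] = 0.
Expanding, this is linear in p: (-20)p + (180) = 0.
So p = 9.

9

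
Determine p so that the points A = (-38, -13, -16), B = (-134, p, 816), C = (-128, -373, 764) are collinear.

Collinearity requires AB × AC = 0; each component is linear in p.
The x-component gives (780)p + (309660) = 0, so p = -397.
The remaining components then also vanish.

-397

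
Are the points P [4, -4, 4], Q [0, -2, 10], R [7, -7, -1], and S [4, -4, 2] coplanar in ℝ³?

A normal to the plane through P, Q, R is n = PQ × PR = (8, -2, 6).
The plane has equation n·X = 64. For S: n·S = 52.
52 ≠ 64, so S is off the plane.

No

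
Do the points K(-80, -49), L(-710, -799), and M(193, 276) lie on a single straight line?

KL = (-630, -750), KM = (273, 325).
Checking proportionality: KM = -13/30·KL, so the vectors are parallel and the points are collinear.

Yes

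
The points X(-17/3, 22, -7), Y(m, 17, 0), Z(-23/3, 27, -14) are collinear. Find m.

-11/3

Collinearity requires XY × XZ = 0; each component is linear in m.
The y-component gives (7)m + (77/3) = 0, so m = -11/3.
The remaining components then also vanish.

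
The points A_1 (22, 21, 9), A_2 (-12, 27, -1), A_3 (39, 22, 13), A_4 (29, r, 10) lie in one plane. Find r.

24

Normal to plane A_1A_2A_3: n = (34, -34, -136); plane equation n·P = -1190.
Requiring n·A_4 = -1190: (-34)r + (-374) = -1190.
So r = 24.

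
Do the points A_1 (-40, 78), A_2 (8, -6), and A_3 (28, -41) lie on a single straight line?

A_1A_2 = (48, -84), A_1A_3 = (68, -119).
Checking proportionality: A_1A_3 = 17/12·A_1A_2, so the vectors are parallel and the points are collinear.

Yes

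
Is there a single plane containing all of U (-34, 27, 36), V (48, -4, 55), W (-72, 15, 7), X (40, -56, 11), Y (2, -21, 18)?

Yes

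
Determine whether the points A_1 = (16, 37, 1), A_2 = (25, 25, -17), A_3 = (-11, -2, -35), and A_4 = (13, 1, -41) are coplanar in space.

Yes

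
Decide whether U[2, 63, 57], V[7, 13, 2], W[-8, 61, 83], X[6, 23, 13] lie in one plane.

With U as base: UV = (5, -50, -55), UW = (-10, -2, 26), UX = (4, -40, -44).
UW × UX = (1128, -336, 408).
UV · (UW × UX) = 0.
The scalar triple product vanishes, so the four points are coplanar.

Yes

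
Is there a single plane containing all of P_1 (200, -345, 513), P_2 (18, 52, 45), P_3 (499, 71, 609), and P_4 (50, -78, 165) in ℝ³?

With P_1 as base: P_1P_2 = (-182, 397, -468), P_1P_3 = (299, 416, 96), P_1P_4 = (-150, 267, -348).
P_1P_3 × P_1P_4 = (-170400, 89652, 142233).
P_1P_2 · (P_1P_3 × P_1P_4) = 39600.
Since 39600 ≠ 0, the four points are not coplanar.

No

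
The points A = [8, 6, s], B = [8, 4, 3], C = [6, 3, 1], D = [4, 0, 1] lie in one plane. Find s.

The points are coplanar iff AB · (AC × AD) = 0.
Expanding, this is linear in s: (-4)s + (4) = 0.
So s = 1.

1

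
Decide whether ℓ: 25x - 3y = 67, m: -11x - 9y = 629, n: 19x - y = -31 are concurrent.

No

Lines aᵢx + bᵢy = cᵢ with pairwise distinct directions are concurrent exactly when det[aᵢ bᵢ cᵢ] = 0.
Here the determinant is 64.
Nonzero, so no common point exists.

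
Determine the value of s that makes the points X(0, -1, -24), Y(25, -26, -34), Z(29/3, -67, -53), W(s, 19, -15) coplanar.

5/3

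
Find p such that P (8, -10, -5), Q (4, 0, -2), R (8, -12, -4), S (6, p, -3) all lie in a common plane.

-6

The points are coplanar iff PQ · (PR × PS) = 0.
Expanding, this is linear in p: (4)p + (24) = 0.
So p = -6.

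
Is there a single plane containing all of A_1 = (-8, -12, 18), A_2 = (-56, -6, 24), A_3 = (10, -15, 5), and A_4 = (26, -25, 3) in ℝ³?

No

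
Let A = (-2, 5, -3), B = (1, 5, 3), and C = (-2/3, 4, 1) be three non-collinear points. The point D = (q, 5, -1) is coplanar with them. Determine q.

-1

A normal to the plane is n = AB × AC = (6, -4, -3).
D lies in the plane iff n · AD = 0.
This gives (6)q + (6) = 0, so q = -1.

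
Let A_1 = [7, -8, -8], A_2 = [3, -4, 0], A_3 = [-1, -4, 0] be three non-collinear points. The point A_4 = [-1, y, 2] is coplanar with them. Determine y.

-3

A normal to the plane is n = A_1A_2 × A_1A_3 = (0, -32, 16).
A_4 lies in the plane iff n · A_1A_4 = 0.
This gives (-32)y + (-96) = 0, so y = -3.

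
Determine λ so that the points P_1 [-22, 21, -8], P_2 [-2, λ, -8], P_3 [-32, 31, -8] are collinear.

1

Direction P_1P_3 = (-10, 10, 0). From the x-coordinate of P_2, the parameter along the line is τ = (-2 − (-22))/(-10) = -2.
Then λ = 21 + (-2)·(10) = 1.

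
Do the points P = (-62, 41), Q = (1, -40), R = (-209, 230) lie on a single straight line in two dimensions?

PQ = (63, -81), PR = (-147, 189).
Checking proportionality: PR = -7/3·PQ, so the vectors are parallel and the points are collinear.

Yes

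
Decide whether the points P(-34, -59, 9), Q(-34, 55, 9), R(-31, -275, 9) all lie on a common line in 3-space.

PQ = (0, 114, 0), PR = (3, -216, 0).
PQ × PR = (0, 0, -342).
The cross product is nonzero, so the points do not lie on one line.

No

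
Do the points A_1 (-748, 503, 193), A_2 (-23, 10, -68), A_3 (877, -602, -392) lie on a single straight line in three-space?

A_1A_2 = (725, -493, -261), A_1A_3 = (1625, -1105, -585).
Each component of A_1A_3 is 65/29 times the corresponding component of A_1A_2, so A_1A_3 = 65/29·A_1A_2 and the points are collinear.

Yes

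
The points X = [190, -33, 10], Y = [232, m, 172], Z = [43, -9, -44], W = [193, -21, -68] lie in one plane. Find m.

-63

Normal to plane XZW: n = (-1224, -11628, -1836); plane equation n·P = 132804.
Requiring n·Y = 132804: (-11628)m + (-599760) = 132804.
So m = -63.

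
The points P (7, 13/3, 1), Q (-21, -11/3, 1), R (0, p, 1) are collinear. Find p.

7/3

Collinearity requires PQ × PR = 0; each component is linear in p.
The z-component gives (-28)p + (196/3) = 0, so p = 7/3.
The remaining components then also vanish.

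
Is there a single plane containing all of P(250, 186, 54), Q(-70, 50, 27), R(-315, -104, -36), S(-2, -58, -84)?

With P as base: PQ = (-320, -136, -27), PR = (-565, -290, -90), PS = (-252, -244, -138).
PR × PS = (18060, -55290, 64780).
PQ · (PR × PS) = -8820.
Since -8820 ≠ 0, the four points are not coplanar.

No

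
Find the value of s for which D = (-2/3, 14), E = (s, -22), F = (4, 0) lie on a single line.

34/3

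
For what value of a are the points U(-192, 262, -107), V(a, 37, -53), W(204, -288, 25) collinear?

-30

Direction UW = (396, -550, 132). From the y-coordinate of V, the parameter along the line is τ = (37 − 262)/(-550) = 9/22.
Then a = (-192) + 9/22·(396) = -30.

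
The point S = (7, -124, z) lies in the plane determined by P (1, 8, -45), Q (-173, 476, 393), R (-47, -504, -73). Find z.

-87

A normal to the plane is n = PQ × PR = (211152, -25896, 111552).
S lies in the plane iff n · PS = 0.
This gives (111552)z + (9705024) = 0, so z = -87.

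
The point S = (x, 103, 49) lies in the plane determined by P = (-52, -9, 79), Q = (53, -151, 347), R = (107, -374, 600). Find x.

-15

Coplanarity requires PQ · (PR × PS) = 0.
PQ = (105, -142, 268), PR = (159, -365, 521); the triple product is linear in x with coefficient 23838 and constant term 357570.
Setting it to zero: x = -15.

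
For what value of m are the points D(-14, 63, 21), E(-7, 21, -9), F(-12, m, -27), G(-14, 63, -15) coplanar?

51

Normal to plane DEG: n = (1512, 252, 0); plane equation n·P = -5292.
Requiring n·F = -5292: (252)m + (-18144) = -5292.
So m = 51.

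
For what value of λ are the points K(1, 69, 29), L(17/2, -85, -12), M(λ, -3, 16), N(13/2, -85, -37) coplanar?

Normal to plane KLN: n = (3850, 539/2, -308); plane equation n·P = 27027/2.
Requiring n·M = 27027/2: (3850)λ + (-11473/2) = 27027/2.
So λ = 5.

5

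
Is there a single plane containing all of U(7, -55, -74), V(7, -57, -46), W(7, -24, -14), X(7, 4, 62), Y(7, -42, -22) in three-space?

The plane through U, V, W has normal n = UV × UW = (-988, 0, 0) and equation n·P = -6916.
Checking the remaining points: n·X = -6916, n·Y = -6916.
All equal -6916, so all 5 points lie in one plane.

Yes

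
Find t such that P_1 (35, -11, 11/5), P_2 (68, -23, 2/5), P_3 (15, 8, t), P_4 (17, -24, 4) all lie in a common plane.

14/5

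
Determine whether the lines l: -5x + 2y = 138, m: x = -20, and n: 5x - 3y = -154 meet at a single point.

No

The three lines meet at one point iff the augmented coefficient matrix [aᵢ bᵢ cᵢ] has rank < 3, i.e. its determinant vanishes.
Here the determinant is -6.
Nonzero, so no common point exists.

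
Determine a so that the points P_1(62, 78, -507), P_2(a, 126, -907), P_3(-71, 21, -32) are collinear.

174

Direction P_1P_3 = (-133, -57, 475). From the y-coordinate of P_2, the parameter along the line is τ = (126 − 78)/(-57) = -16/19.
Then a = 62 + (-16/19)·(-133) = 174.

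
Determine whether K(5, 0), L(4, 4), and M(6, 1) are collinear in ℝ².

KL = (-1, 4), KM = (1, 1).
det[KL; KM] = (-1)(1) − (4)(1) = -5.
The determinant is nonzero, so they are not collinear.

No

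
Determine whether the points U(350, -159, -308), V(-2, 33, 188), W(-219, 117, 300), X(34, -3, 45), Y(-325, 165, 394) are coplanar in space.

Yes

The plane through U, V, W has normal n = UV × UW = (-20160, -68208, 12096) and equation n·P = 63504.
Checking the remaining points: n·X = 63504, n·Y = 63504.
All equal 63504, so all 5 points lie in one plane.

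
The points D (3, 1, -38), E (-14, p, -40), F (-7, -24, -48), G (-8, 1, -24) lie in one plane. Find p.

-25

Normal to plane DFG: n = (-350, 250, -275); plane equation n·P = 9650.
Requiring n·E = 9650: (250)p + (15900) = 9650.
So p = -25.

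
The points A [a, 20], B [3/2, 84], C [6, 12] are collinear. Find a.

11/2

The three points are collinear iff det[AB; AC] = 0.
This determinant is linear in a: (72)a + (-396) = 0, so a = 11/2.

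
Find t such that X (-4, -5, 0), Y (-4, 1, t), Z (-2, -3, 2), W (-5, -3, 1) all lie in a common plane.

4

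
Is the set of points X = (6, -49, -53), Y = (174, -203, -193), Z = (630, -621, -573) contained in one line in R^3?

XY = (168, -154, -140), XZ = (624, -572, -520).
Each component of XZ is 26/7 times the corresponding component of XY, so XZ = 26/7·XY and the points are collinear.

Yes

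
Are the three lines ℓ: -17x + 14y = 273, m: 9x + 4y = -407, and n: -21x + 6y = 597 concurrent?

Yes

Intersecting ℓ and m: solving the 2×2 system gives (x, y) = (-35, -23).
Substitute into n: (-21)(-35) + (6)(-23) = 597.
This equals 597, so (-35, -23) lies on all three lines and they are concurrent.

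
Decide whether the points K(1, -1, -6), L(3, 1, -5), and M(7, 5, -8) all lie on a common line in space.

KL = (2, 2, 1), KM = (6, 6, -2).
Comparing components 2 and 3: (2)(-2) − (1)(6) = -10 ≠ 0, so KL and KM are not parallel and the points are not collinear.

No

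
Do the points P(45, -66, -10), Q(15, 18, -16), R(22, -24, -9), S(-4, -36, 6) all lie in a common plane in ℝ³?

With P as base: PQ = (-30, 84, -6), PR = (-23, 42, 1), PS = (-49, 30, 16).
PR × PS = (642, 319, 1368).
PQ · (PR × PS) = -672.
Since -672 ≠ 0, the four points are not coplanar.

No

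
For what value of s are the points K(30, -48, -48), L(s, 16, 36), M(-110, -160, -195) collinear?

110

Collinearity requires KL × KM = 0; each component is linear in s.
The y-component gives (147)s + (-16170) = 0, so s = 110.
The remaining components then also vanish.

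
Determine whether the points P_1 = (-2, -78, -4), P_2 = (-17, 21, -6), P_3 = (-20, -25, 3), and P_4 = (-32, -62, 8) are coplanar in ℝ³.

A normal to the plane through P_1, P_2, P_3 is n = P_1P_2 × P_1P_3 = (799, 141, 987).
The plane has equation n·P = -16544. For P_4: n·P_4 = -26414.
-26414 ≠ -16544, so P_4 is off the plane.

No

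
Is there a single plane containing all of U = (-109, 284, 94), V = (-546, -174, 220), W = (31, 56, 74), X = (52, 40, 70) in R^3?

The four points are coplanar iff the 3×3 determinant with rows UV, UW, UX is zero.
Rows: (-437, -458, 126), (140, -228, -20), (161, -244, -24).
Expanding along the first row: (-437)(592) − (-458)(-140) + (126)(2548) = -1776.
Nonzero ⇒ not coplanar.

No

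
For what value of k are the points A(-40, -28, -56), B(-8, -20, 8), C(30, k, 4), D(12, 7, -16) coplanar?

17

Coplanarity ⇔ det[AB; AC; AD] = 0.
Expanding, this is linear in k: (-2048)k + (34816) = 0.
So k = 17.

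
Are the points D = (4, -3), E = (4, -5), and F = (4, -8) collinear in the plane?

Yes

DE = (0, -2), DF = (0, -5).
Checking proportionality: DF = 5/2·DE, so the vectors are parallel and the points are collinear.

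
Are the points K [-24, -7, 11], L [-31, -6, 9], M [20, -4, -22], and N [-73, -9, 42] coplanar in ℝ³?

With K as base: KL = (-7, 1, -2), KM = (44, 3, -33), KN = (-49, -2, 31).
KM × KN = (27, 253, 59).
KL · (KM × KN) = -54.
Since -54 ≠ 0, the four points are not coplanar.

No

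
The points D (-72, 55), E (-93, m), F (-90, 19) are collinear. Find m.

The three points are collinear iff det[DE; DF] = 0.
This determinant is linear in m: (18)m + (-234) = 0, so m = 13.

13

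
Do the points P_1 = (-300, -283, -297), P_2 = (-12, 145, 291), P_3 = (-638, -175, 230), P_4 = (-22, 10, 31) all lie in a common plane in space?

A normal to the plane through P_1, P_2, P_3 is n = P_1P_2 × P_1P_3 = (162052, -350520, 175768).
The plane has equation n·P = -1621536. For P_4: n·P_4 = -1621536.
Equal, so P_4 lies in the plane and all four are coplanar.

Yes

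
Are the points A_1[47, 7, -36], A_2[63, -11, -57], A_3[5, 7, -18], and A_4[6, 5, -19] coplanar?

With A_1 as base: A_1A_2 = (16, -18, -21), A_1A_3 = (-42, 0, 18), A_1A_4 = (-41, -2, 17).
A_1A_3 × A_1A_4 = (36, -24, 84).
A_1A_2 · (A_1A_3 × A_1A_4) = -756.
Since -756 ≠ 0, the four points are not coplanar.

No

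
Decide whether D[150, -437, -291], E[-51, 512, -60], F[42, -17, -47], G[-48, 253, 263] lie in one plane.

A normal to the plane through D, E, F is n = DE × DF = (134536, 24096, 18072).
The plane has equation n·P = 4391496. For G: n·G = 4391496.
Equal, so G lies in the plane and all four are coplanar.

Yes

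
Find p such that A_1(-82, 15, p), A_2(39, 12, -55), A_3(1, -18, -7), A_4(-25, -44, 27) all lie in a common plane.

77

Coplanarity ⇔ det[A_1A_2; A_1A_3; A_1A_4] = 0.
Expanding, this is linear in p: (-208)p + (16016) = 0.
So p = 77.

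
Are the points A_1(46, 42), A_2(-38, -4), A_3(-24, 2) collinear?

No

A_1A_2 = (-84, -46), A_1A_3 = (-70, -40).
det[A_1A_2; A_1A_3] = (-84)(-40) − (-46)(-70) = 140.
The determinant is nonzero, so they are not collinear.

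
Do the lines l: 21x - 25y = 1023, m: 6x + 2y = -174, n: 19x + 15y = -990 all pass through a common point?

No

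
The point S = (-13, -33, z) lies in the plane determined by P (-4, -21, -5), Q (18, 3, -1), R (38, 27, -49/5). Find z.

29/5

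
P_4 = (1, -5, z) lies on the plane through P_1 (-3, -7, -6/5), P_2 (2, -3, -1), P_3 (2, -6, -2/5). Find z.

A normal to the plane is n = P_1P_2 × P_1P_3 = (3, -3, -15).
P_4 lies in the plane iff n · P_1P_4 = 0.
This gives (-15)z + (-12) = 0, so z = -4/5.

-4/5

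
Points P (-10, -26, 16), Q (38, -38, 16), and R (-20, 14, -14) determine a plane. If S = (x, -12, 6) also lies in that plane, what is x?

-16

The plane through P, Q, R has equation 360x + 1440y + 1800z = -12240.
Substituting S: (360)x + (-6480) = -12240, so x = -16.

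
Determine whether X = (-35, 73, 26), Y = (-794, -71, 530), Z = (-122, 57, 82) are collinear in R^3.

No

XY = (-759, -144, 504), XZ = (-87, -16, 56).
XY × XZ = (0, -1344, -384).
The cross product is nonzero, so the points do not lie on one line.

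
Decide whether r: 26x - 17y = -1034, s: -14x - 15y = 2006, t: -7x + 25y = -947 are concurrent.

Yes

Lines aᵢx + bᵢy = cᵢ with pairwise distinct directions are concurrent exactly when det[aᵢ bᵢ cᵢ] = 0.
Here the determinant is 0.
It vanishes, so the lines are concurrent at (-79, -60).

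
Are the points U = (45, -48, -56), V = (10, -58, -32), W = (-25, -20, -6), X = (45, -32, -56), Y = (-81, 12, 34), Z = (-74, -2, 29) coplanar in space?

The plane through U, V, W has normal n = UV × UW = (-1172, 70, -1680) and equation n·P = 37980.
Checking the remaining points: n·X = 39100, n·Y = 38652, n·Z = 37868.
Since n·X = 39100 ≠ 37980, X is off the plane and the points are not all coplanar.

No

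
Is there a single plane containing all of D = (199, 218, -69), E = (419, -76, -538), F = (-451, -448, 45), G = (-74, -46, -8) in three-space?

No

A normal to the plane through D, E, F is n = DE × DF = (-345870, 279770, -337620).
The plane has equation n·P = 15457510. For G: n·G = 15425920.
15425920 ≠ 15457510, so G is off the plane.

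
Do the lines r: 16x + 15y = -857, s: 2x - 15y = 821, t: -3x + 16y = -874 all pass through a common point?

Yes

The three lines meet at one point iff the augmented coefficient matrix [aᵢ bᵢ cᵢ] has rank < 3, i.e. its determinant vanishes.
Here the determinant is 0.
It vanishes, so the lines are concurrent at (-2, -55).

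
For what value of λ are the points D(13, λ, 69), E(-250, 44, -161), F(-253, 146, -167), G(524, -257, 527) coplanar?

The points are coplanar iff DE · (DF × DG) = 0.
Expanding, this is linear in λ: (2580)λ + (-144480) = 0.
So λ = 56.

56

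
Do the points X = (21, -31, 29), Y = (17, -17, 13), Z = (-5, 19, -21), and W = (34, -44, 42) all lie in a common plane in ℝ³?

The four points are coplanar iff the 3×3 determinant with rows XY, XZ, XW is zero.
Rows: (-4, 14, -16), (-26, 50, -50), (13, -13, 13).
Expanding along the first row: (-4)(0) − (14)(312) + (-16)(-312) = 624.
Nonzero ⇒ not coplanar.

No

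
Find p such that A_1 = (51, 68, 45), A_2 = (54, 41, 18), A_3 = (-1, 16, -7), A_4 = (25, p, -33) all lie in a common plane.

-10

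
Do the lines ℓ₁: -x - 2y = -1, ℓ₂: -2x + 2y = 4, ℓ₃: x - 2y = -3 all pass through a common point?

Yes

Intersecting ℓ₁ and ℓ₂: solving the 2×2 system gives (x, y) = (-1, 1).
Substitute into ℓ₃: (1)(-1) + (-2)(1) = -3.
This equals -3, so (-1, 1) lies on all three lines and they are concurrent.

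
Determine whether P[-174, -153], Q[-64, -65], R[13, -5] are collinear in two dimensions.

No

PQ = (110, 88), PR = (187, 148).
If collinear, PR would be a scalar multiple of PQ. But (110)·(148) ≠ (88)·(187) (difference -176), so they are not parallel; the points are not collinear.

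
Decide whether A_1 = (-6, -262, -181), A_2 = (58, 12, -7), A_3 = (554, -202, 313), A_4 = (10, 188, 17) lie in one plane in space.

No

A normal to the plane through A_1, A_2, A_3 is n = A_1A_2 × A_1A_3 = (124916, 65824, -149600).
The plane has equation n·P = 9082216. For A_4: n·A_4 = 11080872.
11080872 ≠ 9082216, so A_4 is off the plane.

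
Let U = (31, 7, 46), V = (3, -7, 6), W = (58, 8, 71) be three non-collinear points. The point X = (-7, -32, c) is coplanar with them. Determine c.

The plane through U, V, W has equation −310x − 380y + 350z = 3830.
Substituting X: (350)c + (14330) = 3830, so c = -30.

-30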